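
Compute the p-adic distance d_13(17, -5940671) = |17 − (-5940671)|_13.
d_13(17, -5940671) = 1/371293

Step 1 — x − y = 17 − (-5940671) = 5940688. Step 2 — v_13(5940688) = 5 (factor: 5940688 = (13^5 · 16); the sign does not affect v_p). Step 3 — |x − y|_13 = 13^{-5} = 1/371293.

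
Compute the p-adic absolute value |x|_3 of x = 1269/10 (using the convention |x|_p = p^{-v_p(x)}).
|1269/10|_3 = 1/27

Step 1 — compute v_3(x) by factoring powers of 3 out of the numerator and denominator: v_3(1269/10) = 3. Step 2 — apply |x|_p = p^{-v_p(x)} = 3^{-3} = 1/27.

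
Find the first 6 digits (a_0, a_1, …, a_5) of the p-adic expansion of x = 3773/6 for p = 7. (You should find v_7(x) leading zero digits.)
(a_0, …, a_5) = (0, 0, 0, 3, 1, 1)

v_7(3773/6) = 3, so a_0 = ... = a_2 = 0. Factor out: x = 7^3 · u with u = 11/6 a unit in ℤ_7. Expand u iteratively via a_{v+i} = u_i mod 7, u_{i+1} = (u_i − a_{v+i})/7:
  u_0 = 11/6;  a_3 = 3;  u_1 = (u_0 − 3)/7 = -1/6
  u_1 = -1/6;  a_4 = 1;  u_2 = (u_1 − 1)/7 = -1/6
  u_2 = -1/6;  a_5 = 1;  u_3 = (u_2 − 1)/7 = -1/6
Digits: (0, 0, 0, 3, 1, 1).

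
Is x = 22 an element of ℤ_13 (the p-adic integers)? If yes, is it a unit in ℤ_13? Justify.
x ∈ ℤ_13^× (unit); v_13(x) = 0

ℤ_13 = {x ∈ ℚ_13 : v_13(x) ≥ 0} and ℤ_13^× = {x ∈ ℤ_13 : v_13(x) = 0}. Here v_13(22) = v_13(num) − v_13(den) = 0; compare against these criteria.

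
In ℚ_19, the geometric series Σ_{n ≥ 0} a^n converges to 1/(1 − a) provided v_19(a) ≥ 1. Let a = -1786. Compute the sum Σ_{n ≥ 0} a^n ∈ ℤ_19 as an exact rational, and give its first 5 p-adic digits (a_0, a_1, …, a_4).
Σ a^n = 1/(1 − a) = 1/1787;  first 5 digits = (1, 1, 15, 9, 10)

v_19(a) = 1 ≥ 1, so the series converges in ℤ_19 to 1/(1 − a) = 1/(1 − (-1786)) = 1/1787. Expand this rational in ℤ_19: compute digits iteratively via d_i = x_i mod 19, x_{i+1} = (x_i − d_i)/19. The first 5 digits are (1, 1, 15, 9, 10).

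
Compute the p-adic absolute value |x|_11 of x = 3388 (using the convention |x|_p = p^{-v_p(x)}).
|3388|_11 = 1/121

Step 1 — compute v_11(x) by factoring powers of 11 out of the numerator and denominator: v_11(3388) = 2. Step 2 — apply |x|_p = p^{-v_p(x)} = 11^{-2} = 1/121.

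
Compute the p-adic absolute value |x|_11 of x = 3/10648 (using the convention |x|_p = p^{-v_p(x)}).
|3/10648|_11 = 1331

Step 1 — compute v_11(x) by factoring powers of 11 out of the numerator and denominator: v_11(3/10648) = -3. Step 2 — apply |x|_p = p^{-v_p(x)} = 11^{3} = 1331.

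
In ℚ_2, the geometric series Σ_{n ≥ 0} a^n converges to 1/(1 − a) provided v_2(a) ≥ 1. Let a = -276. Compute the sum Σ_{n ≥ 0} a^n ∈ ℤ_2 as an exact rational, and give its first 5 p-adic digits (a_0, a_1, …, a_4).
Σ a^n = 1/(1 − a) = 1/277;  first 5 digits = (1, 0, 1, 1, 1)

v_2(a) = 2 ≥ 1, so the series converges in ℤ_2 to 1/(1 − a) = 1/(1 − (-276)) = 1/277. Expand this rational in ℤ_2: compute digits iteratively via d_i = x_i mod 2, x_{i+1} = (x_i − d_i)/2. The first 5 digits are (1, 0, 1, 1, 1).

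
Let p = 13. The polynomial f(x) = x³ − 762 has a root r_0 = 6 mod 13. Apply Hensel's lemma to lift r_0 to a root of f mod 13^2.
r_1 = 58 (mod 169)

Hensel: r_{i+1} = r_i − f(r_i)/f′(r_i) mod 13^{i+2}, where f′(x) = 3x². Iterate:
  r_0 = 6 (mod 13)
  r_1 = 58 (mod 169)
Final: r = 58 with f(r) ≡ 0 mod 13^2.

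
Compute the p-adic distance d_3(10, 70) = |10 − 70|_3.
d_3(10, 70) = 1/3

Step 1 — x − y = 10 − 70 = -60. Step 2 — v_3(-60) = 1 (factor: -60 = −(3^1 · 20); the sign does not affect v_p). Step 3 — |x − y|_3 = 3^{-1} = 1/3.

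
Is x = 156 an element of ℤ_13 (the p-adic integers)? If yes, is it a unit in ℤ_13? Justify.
x ∈ ℤ_13 but not a unit; v_13(x) = 1 > 0

ℤ_13 = {x ∈ ℚ_13 : v_13(x) ≥ 0} and ℤ_13^× = {x ∈ ℤ_13 : v_13(x) = 0}. Here v_13(156) = v_13(num) − v_13(den) = 1; compare against these criteria.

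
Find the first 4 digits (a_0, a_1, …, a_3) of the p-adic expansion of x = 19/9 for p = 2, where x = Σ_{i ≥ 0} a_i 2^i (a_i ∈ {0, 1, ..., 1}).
(a_0, …, a_3) = (1, 1, 0, 1)

v_2(19/9) = 0 (numerator and denominator both coprime to 2), so x ∈ ℤ_2^×. Compute digits iteratively via a_i = x_i mod 2, x_{i+1} = (x_i − a_i)/2, with x_0 = x:
  x_0 = 19/9;  a_0 = 1;  x_1 = (x_0 − 1)/2 = 5/9
  x_1 = 5/9;  a_1 = 1;  x_2 = (x_1 − 1)/2 = -2/9
  x_2 = -2/9;  a_2 = 0;  x_3 = (x_2 − 0)/2 = -1/9
  x_3 = -1/9;  a_3 = 1;  x_4 = (x_3 − 1)/2 = -5/9
Digits: (1, 1, 0, 1).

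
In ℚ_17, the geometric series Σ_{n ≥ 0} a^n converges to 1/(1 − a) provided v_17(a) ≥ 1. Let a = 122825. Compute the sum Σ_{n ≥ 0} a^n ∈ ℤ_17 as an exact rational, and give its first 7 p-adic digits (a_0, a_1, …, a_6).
Σ a^n = 1/(1 − a) = -1/122824;  first 7 digits = (1, 0, 0, 8, 1, 0, 13)

v_17(a) = 3 ≥ 1, so the series converges in ℤ_17 to 1/(1 − a) = 1/(1 − 122825) = -1/122824. Expand this rational in ℤ_17: compute digits iteratively via d_i = x_i mod 17, x_{i+1} = (x_i − d_i)/17. The first 7 digits are (1, 0, 0, 8, 1, 0, 13).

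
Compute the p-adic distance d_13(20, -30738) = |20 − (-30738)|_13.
d_13(20, -30738) = 1/2197

Step 1 — x − y = 20 − (-30738) = 30758. Step 2 — v_13(30758) = 3 (factor: 30758 = (13^3 · 14); the sign does not affect v_p). Step 3 — |x − y|_13 = 13^{-3} = 1/2197.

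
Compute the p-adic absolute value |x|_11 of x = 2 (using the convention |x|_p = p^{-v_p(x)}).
|2|_11 = 1

Step 1 — compute v_11(x) by factoring powers of 11 out of the numerator and denominator: v_11(2) = 0. Step 2 — apply |x|_p = p^{-v_p(x)} = 11^{0} = 1.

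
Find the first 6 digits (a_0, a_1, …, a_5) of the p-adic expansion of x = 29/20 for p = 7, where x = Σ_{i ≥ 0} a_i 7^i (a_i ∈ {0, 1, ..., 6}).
(a_0, …, a_5) = (6, 6, 5, 3, 4, 6)

v_7(29/20) = 0 (numerator and denominator both coprime to 7), so x ∈ ℤ_7^×. Compute digits iteratively via a_i = x_i mod 7, x_{i+1} = (x_i − a_i)/7, with x_0 = x:
  x_0 = 29/20;  a_0 = 6;  x_1 = (x_0 − 6)/7 = -13/20
  x_1 = -13/20;  a_1 = 6;  x_2 = (x_1 − 6)/7 = -19/20
  x_2 = -19/20;  a_2 = 5;  x_3 = (x_2 − 5)/7 = -17/20
  x_3 = -17/20;  a_3 = 3;  x_4 = (x_3 − 3)/7 = -11/20
  x_4 = -11/20;  a_4 = 4;  x_5 = (x_4 − 4)/7 = -13/20
  x_5 = -13/20;  a_5 = 6;  x_6 = (x_5 − 6)/7 = -19/20
Digits: (6, 6, 5, 3, 4, 6).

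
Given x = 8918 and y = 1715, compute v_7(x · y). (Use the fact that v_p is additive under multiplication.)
v_7(15294370) = 6

v_p(x) = 3 (factor: 8918 = 7^3 · 26); v_p(y) = 3 (factor: 1715 = 7^3 · 5). Additivity: v_p(xy) = v_p(x) + v_p(y) = 3 + 3 = 6. (Direct check: xy = 15294370 = 7^6 · (130).)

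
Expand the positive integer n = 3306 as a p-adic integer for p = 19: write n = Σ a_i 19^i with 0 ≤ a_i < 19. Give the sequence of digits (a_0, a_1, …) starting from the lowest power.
(a_0, a_1, …) = (0, 3, 9)

Repeated division by 19 gives the digits low-to-high: 3306 = 3·19^1 + 9·19^2. Digit sequence: (0, 3, 9).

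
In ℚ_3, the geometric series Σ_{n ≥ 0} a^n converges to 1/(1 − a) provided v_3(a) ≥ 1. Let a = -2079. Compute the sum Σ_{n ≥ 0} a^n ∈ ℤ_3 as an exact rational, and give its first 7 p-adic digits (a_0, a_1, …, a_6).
Σ a^n = 1/(1 − a) = 1/2080;  first 7 digits = (1, 0, 0, 1, 1, 0, 1)

v_3(a) = 3 ≥ 1, so the series converges in ℤ_3 to 1/(1 − a) = 1/(1 − (-2079)) = 1/2080. Expand this rational in ℤ_3: compute digits iteratively via d_i = x_i mod 3, x_{i+1} = (x_i − d_i)/3. The first 7 digits are (1, 0, 0, 1, 1, 0, 1).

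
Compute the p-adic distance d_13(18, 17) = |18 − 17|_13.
d_13(18, 17) = 1

Step 1 — x − y = 18 − 17 = 1. Step 2 — v_13(1) = 0 (factor: 1 = (13^0 · 1); the sign does not affect v_p). Step 3 — |x − y|_13 = 13^{0} = 1.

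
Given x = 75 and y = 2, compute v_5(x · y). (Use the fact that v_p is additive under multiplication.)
v_5(150) = 2

v_p(x) = 2 (factor: 75 = 5^2 · 3); v_p(y) = 0 (factor: 2 = 5^0 · 2). Additivity: v_p(xy) = v_p(x) + v_p(y) = 2 + 0 = 2. (Direct check: xy = 150 = 5^2 · (6).)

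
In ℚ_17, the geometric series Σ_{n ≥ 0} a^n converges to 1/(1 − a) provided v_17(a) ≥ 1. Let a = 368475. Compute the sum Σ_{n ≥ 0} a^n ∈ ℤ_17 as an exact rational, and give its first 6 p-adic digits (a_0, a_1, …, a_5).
Σ a^n = 1/(1 − a) = -1/368474;  first 6 digits = (1, 0, 0, 7, 4, 0)

v_17(a) = 3 ≥ 1, so the series converges in ℤ_17 to 1/(1 − a) = 1/(1 − 368475) = -1/368474. Expand this rational in ℤ_17: compute digits iteratively via d_i = x_i mod 17, x_{i+1} = (x_i − d_i)/17. The first 6 digits are (1, 0, 0, 7, 4, 0).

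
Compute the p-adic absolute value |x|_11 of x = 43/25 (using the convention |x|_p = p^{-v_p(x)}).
|43/25|_11 = 1

Step 1 — compute v_11(x) by factoring powers of 11 out of the numerator and denominator: v_11(43/25) = 0. Step 2 — apply |x|_p = p^{-v_p(x)} = 11^{0} = 1.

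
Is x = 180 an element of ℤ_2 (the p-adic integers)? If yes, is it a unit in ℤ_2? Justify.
x ∈ ℤ_2 but not a unit; v_2(x) = 2 > 0

ℤ_2 = {x ∈ ℚ_2 : v_2(x) ≥ 0} and ℤ_2^× = {x ∈ ℤ_2 : v_2(x) = 0}. Here v_2(180) = v_2(num) − v_2(den) = 2; compare against these criteria.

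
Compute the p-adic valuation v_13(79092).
v_13(79092) = 3

v_13(n) is the largest exponent k such that 13^k divides n. Factor out: 79092 = 13^3 · 36. (Sign doesn't affect v_p.) So v_13(79092) = 3.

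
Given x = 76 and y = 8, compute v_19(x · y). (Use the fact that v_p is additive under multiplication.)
v_19(608) = 1

v_p(x) = 1 (factor: 76 = 19^1 · 4); v_p(y) = 0 (factor: 8 = 19^0 · 8). Additivity: v_p(xy) = v_p(x) + v_p(y) = 1 + 0 = 1. (Direct check: xy = 608 = 19^1 · (32).)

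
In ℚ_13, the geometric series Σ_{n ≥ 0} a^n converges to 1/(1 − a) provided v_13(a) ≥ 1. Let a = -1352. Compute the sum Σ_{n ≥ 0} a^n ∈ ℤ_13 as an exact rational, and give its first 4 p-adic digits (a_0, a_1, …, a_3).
Σ a^n = 1/(1 − a) = 1/1353;  first 4 digits = (1, 0, 5, 12)

v_13(a) = 2 ≥ 1, so the series converges in ℤ_13 to 1/(1 − a) = 1/(1 − (-1352)) = 1/1353. Expand this rational in ℤ_13: compute digits iteratively via d_i = x_i mod 13, x_{i+1} = (x_i − d_i)/13. The first 4 digits are (1, 0, 5, 12).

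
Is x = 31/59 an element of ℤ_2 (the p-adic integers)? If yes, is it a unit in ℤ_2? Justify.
x ∈ ℤ_2^× (unit); v_2(x) = 0

ℤ_2 = {x ∈ ℚ_2 : v_2(x) ≥ 0} and ℤ_2^× = {x ∈ ℤ_2 : v_2(x) = 0}. Here v_2(31/59) = v_2(num) − v_2(den) = 0; compare against these criteria.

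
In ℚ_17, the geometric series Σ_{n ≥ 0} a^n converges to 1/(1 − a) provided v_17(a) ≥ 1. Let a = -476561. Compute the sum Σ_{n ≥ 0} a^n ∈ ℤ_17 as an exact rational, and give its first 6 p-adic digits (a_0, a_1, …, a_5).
Σ a^n = 1/(1 − a) = 1/476562;  first 6 digits = (1, 0, 0, 5, 11, 16)

v_17(a) = 3 ≥ 1, so the series converges in ℤ_17 to 1/(1 − a) = 1/(1 − (-476561)) = 1/476562. Expand this rational in ℤ_17: compute digits iteratively via d_i = x_i mod 17, x_{i+1} = (x_i − d_i)/17. The first 6 digits are (1, 0, 0, 5, 11, 16).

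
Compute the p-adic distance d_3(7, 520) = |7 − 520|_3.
d_3(7, 520) = 1/27

Step 1 — x − y = 7 − 520 = -513. Step 2 — v_3(-513) = 3 (factor: -513 = −(3^3 · 19); the sign does not affect v_p). Step 3 — |x − y|_3 = 3^{-3} = 1/27.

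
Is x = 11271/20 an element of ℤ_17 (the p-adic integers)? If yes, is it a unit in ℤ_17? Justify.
x ∈ ℤ_17 but not a unit; v_17(x) = 2 > 0

ℤ_17 = {x ∈ ℚ_17 : v_17(x) ≥ 0} and ℤ_17^× = {x ∈ ℤ_17 : v_17(x) = 0}. Here v_17(11271/20) = v_17(num) − v_17(den) = 2; compare against these criteria.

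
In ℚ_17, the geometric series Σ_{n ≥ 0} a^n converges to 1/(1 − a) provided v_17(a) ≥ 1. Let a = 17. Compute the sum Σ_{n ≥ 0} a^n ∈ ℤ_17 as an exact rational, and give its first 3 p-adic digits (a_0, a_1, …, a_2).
Σ a^n = 1/(1 − a) = -1/16;  first 3 digits = (1, 1, 1)

v_17(a) = 1 ≥ 1, so the series converges in ℤ_17 to 1/(1 − a) = 1/(1 − 17) = -1/16. Expand this rational in ℤ_17: compute digits iteratively via d_i = x_i mod 17, x_{i+1} = (x_i − d_i)/17. The first 3 digits are (1, 1, 1).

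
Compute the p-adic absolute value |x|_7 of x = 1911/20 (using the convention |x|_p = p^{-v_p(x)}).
|1911/20|_7 = 1/49

Step 1 — compute v_7(x) by factoring powers of 7 out of the numerator and denominator: v_7(1911/20) = 2. Step 2 — apply |x|_p = p^{-v_p(x)} = 7^{-2} = 1/49.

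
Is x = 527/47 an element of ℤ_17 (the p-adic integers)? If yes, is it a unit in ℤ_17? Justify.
x ∈ ℤ_17 but not a unit; v_17(x) = 1 > 0

ℤ_17 = {x ∈ ℚ_17 : v_17(x) ≥ 0} and ℤ_17^× = {x ∈ ℤ_17 : v_17(x) = 0}. Here v_17(527/47) = v_17(num) − v_17(den) = 1; compare against these criteria.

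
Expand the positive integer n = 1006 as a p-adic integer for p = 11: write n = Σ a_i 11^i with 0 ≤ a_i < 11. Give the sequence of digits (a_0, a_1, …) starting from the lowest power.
(a_0, a_1, …) = (5, 3, 8)

Repeated division by 11 gives the digits low-to-high: 1006 = 5 + 3·11^1 + 8·11^2. Digit sequence: (5, 3, 8).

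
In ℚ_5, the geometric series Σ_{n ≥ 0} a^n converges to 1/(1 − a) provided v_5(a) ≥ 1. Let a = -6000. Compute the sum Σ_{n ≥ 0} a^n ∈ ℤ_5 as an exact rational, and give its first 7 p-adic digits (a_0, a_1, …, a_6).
Σ a^n = 1/(1 − a) = 1/6001;  first 7 digits = (1, 0, 0, 2, 0, 3, 3)

v_5(a) = 3 ≥ 1, so the series converges in ℤ_5 to 1/(1 − a) = 1/(1 − (-6000)) = 1/6001. Expand this rational in ℤ_5: compute digits iteratively via d_i = x_i mod 5, x_{i+1} = (x_i − d_i)/5. The first 7 digits are (1, 0, 0, 2, 0, 3, 3).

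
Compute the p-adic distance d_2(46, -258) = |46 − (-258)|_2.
d_2(46, -258) = 1/16

Step 1 — x − y = 46 − (-258) = 304. Step 2 — v_2(304) = 4 (factor: 304 = (2^4 · 19); the sign does not affect v_p). Step 3 — |x − y|_2 = 2^{-4} = 1/16.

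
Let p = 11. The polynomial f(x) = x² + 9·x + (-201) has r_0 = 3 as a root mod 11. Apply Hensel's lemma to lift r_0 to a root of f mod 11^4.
r_3 = 10299 (mod 14641)

Hensel: r_{i+1} = r_i − f(r_i)·(f′(r_i))^{-1} mod 11^{i+2}, f′(x) = 2x + 9. Iterate:
  r_0 = 3 (mod 11)
  r_1 = 14 (mod 121)
  r_2 = 982 (mod 1331)
  r_3 = 10299 (mod 14641)
Final: r = 10299 satisfies f(r) ≡ 0 mod 11^4.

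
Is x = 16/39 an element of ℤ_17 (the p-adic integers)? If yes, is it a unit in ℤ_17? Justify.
x ∈ ℤ_17^× (unit); v_17(x) = 0

ℤ_17 = {x ∈ ℚ_17 : v_17(x) ≥ 0} and ℤ_17^× = {x ∈ ℤ_17 : v_17(x) = 0}. Here v_17(16/39) = v_17(num) − v_17(den) = 0; compare against these criteria.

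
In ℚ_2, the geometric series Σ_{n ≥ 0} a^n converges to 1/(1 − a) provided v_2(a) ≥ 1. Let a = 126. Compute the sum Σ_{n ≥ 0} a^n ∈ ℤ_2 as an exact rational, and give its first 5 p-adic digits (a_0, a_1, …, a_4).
Σ a^n = 1/(1 − a) = -1/125;  first 5 digits = (1, 1, 0, 1, 0)

v_2(a) = 1 ≥ 1, so the series converges in ℤ_2 to 1/(1 − a) = 1/(1 − 126) = -1/125. Expand this rational in ℤ_2: compute digits iteratively via d_i = x_i mod 2, x_{i+1} = (x_i − d_i)/2. The first 5 digits are (1, 1, 0, 1, 0).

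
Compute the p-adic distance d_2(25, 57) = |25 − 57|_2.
d_2(25, 57) = 1/32

Step 1 — x − y = 25 − 57 = -32. Step 2 — v_2(-32) = 5 (factor: -32 = −(2^5 · 1); the sign does not affect v_p). Step 3 — |x − y|_2 = 2^{-5} = 1/32.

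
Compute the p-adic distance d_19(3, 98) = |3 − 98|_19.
d_19(3, 98) = 1/19

Step 1 — x − y = 3 − 98 = -95. Step 2 — v_19(-95) = 1 (factor: -95 = −(19^1 · 5); the sign does not affect v_p). Step 3 — |x − y|_19 = 19^{-1} = 1/19.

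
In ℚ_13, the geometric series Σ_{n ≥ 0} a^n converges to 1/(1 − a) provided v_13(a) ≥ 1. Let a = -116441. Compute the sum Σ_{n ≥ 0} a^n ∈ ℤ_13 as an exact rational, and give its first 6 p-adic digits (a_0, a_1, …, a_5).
Σ a^n = 1/(1 − a) = 1/116442;  first 6 digits = (1, 0, 0, 12, 8, 12)

v_13(a) = 3 ≥ 1, so the series converges in ℤ_13 to 1/(1 − a) = 1/(1 − (-116441)) = 1/116442. Expand this rational in ℤ_13: compute digits iteratively via d_i = x_i mod 13, x_{i+1} = (x_i − d_i)/13. The first 6 digits are (1, 0, 0, 12, 8, 12).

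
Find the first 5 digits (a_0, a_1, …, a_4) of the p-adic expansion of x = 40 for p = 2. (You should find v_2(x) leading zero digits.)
(a_0, …, a_4) = (0, 0, 0, 1, 0)

v_2(40) = 3, so a_0 = ... = a_2 = 0. Factor out: x = 2^3 · u with u = 5 a unit in ℤ_2. Expand u iteratively via a_{v+i} = u_i mod 2, u_{i+1} = (u_i − a_{v+i})/2:
  u_0 = 5;  a_3 = 1;  u_1 = (u_0 − 1)/2 = 2
  u_1 = 2;  a_4 = 0;  u_2 = (u_1 − 0)/2 = 1
Digits: (0, 0, 0, 1, 0).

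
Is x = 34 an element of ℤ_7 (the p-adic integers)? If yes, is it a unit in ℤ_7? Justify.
x ∈ ℤ_7^× (unit); v_7(x) = 0

ℤ_7 = {x ∈ ℚ_7 : v_7(x) ≥ 0} and ℤ_7^× = {x ∈ ℤ_7 : v_7(x) = 0}. Here v_7(34) = v_7(num) − v_7(den) = 0; compare against these criteria.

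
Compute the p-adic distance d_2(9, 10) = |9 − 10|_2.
d_2(9, 10) = 1

Step 1 — x − y = 9 − 10 = -1. Step 2 — v_2(-1) = 0 (factor: -1 = −(2^0 · 1); the sign does not affect v_p). Step 3 — |x − y|_2 = 2^{0} = 1.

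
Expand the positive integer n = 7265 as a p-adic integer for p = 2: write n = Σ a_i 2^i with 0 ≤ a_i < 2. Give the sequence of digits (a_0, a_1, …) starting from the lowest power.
(a_0, a_1, …) = (1, 0, 0, 0, 0, 1, 1, 0, 0, 0, 1, 1, 1)

Repeated division by 2 gives the digits low-to-high: 7265 = 1 + 1·2^5 + 1·2^6 + 1·2^10 + 1·2^11 + 1·2^12. Digit sequence: (1, 0, 0, 0, 0, 1, 1, 0, 0, 0, 1, 1, 1).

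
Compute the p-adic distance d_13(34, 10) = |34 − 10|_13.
d_13(34, 10) = 1

Step 1 — x − y = 34 − 10 = 24. Step 2 — v_13(24) = 0 (factor: 24 = (13^0 · 24); the sign does not affect v_p). Step 3 — |x − y|_13 = 13^{0} = 1.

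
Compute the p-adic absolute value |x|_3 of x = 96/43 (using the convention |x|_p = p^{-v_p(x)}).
|96/43|_3 = 1/3

Step 1 — compute v_3(x) by factoring powers of 3 out of the numerator and denominator: v_3(96/43) = 1. Step 2 — apply |x|_p = p^{-v_p(x)} = 3^{-1} = 1/3.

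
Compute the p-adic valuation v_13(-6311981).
v_13(-6311981) = 5

v_13(n) is the largest exponent k such that 13^k divides n. Factor out: -6311981 = -13^5 · 17. (Sign doesn't affect v_p.) So v_13(-6311981) = 5.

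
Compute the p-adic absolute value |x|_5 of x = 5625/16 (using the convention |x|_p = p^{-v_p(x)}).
|5625/16|_5 = 1/625

Step 1 — compute v_5(x) by factoring powers of 5 out of the numerator and denominator: v_5(5625/16) = 4. Step 2 — apply |x|_p = p^{-v_p(x)} = 5^{-4} = 1/625.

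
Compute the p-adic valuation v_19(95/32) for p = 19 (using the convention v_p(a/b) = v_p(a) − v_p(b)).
v_19(95/32) = 1

Factor powers of 19 from the numerator and denominator of the reduced fraction: 95 = 19^1 · 5 and 32 = 19^0 · 32. Apply v_p(a/b) = v_p(a) − v_p(b): v_19(95/32) = 1 − 0 = 1.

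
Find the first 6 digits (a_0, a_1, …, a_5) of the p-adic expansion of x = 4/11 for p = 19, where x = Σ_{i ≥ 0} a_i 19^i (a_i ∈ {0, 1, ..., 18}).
(a_0, …, a_5) = (9, 3, 5, 17, 6, 10)

v_19(4/11) = 0 (numerator and denominator both coprime to 19), so x ∈ ℤ_19^×. Compute digits iteratively via a_i = x_i mod 19, x_{i+1} = (x_i − a_i)/19, with x_0 = x:
  x_0 = 4/11;  a_0 = 9;  x_1 = (x_0 − 9)/19 = -5/11
  x_1 = -5/11;  a_1 = 3;  x_2 = (x_1 − 3)/19 = -2/11
  x_2 = -2/11;  a_2 = 5;  x_3 = (x_2 − 5)/19 = -3/11
  x_3 = -3/11;  a_3 = 17;  x_4 = (x_3 − 17)/19 = -10/11
  x_4 = -10/11;  a_4 = 6;  x_5 = (x_4 − 6)/19 = -4/11
  x_5 = -4/11;  a_5 = 10;  x_6 = (x_5 − 10)/19 = -6/11
Digits: (9, 3, 5, 17, 6, 10).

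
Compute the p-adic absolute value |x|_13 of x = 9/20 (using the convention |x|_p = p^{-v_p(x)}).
|9/20|_13 = 1

Step 1 — compute v_13(x) by factoring powers of 13 out of the numerator and denominator: v_13(9/20) = 0. Step 2 — apply |x|_p = p^{-v_p(x)} = 13^{0} = 1.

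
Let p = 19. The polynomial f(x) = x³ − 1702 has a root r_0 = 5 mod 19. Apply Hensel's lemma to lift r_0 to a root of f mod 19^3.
r_2 = 6731 (mod 6859)

Hensel: r_{i+1} = r_i − f(r_i)/f′(r_i) mod 19^{i+2}, where f′(x) = 3x². Iterate:
  r_0 = 5 (mod 19)
  r_1 = 233 (mod 361)
  r_2 = 6731 (mod 6859)
Final: r = 6731 with f(r) ≡ 0 mod 19^3.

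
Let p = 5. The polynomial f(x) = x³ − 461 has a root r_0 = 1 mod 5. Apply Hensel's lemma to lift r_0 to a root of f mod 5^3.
r_2 = 46 (mod 125)

Hensel: r_{i+1} = r_i − f(r_i)/f′(r_i) mod 5^{i+2}, where f′(x) = 3x². Iterate:
  r_0 = 1 (mod 5)
  r_1 = 21 (mod 25)
  r_2 = 46 (mod 125)
Final: r = 46 with f(r) ≡ 0 mod 5^3.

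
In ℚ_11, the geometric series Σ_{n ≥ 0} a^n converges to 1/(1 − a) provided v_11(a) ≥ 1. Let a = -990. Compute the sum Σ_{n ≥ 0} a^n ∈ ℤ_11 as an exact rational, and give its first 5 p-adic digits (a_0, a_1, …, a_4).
Σ a^n = 1/(1 − a) = 1/991;  first 5 digits = (1, 9, 6, 1, 8)

v_11(a) = 1 ≥ 1, so the series converges in ℤ_11 to 1/(1 − a) = 1/(1 − (-990)) = 1/991. Expand this rational in ℤ_11: compute digits iteratively via d_i = x_i mod 11, x_{i+1} = (x_i − d_i)/11. The first 5 digits are (1, 9, 6, 1, 8).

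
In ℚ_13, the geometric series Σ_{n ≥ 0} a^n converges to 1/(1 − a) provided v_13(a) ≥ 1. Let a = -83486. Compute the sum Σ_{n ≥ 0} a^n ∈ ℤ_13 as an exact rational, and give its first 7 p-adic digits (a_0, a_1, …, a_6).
Σ a^n = 1/(1 − a) = 1/83487;  first 7 digits = (1, 0, 0, 1, 10, 12, 0)

v_13(a) = 3 ≥ 1, so the series converges in ℤ_13 to 1/(1 − a) = 1/(1 − (-83486)) = 1/83487. Expand this rational in ℤ_13: compute digits iteratively via d_i = x_i mod 13, x_{i+1} = (x_i − d_i)/13. The first 7 digits are (1, 0, 0, 1, 10, 12, 0).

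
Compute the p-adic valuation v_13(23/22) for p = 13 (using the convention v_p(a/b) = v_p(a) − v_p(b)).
v_13(23/22) = 0

Factor powers of 13 from the numerator and denominator of the reduced fraction: 23 = 13^0 · 23 and 22 = 13^0 · 22. Apply v_p(a/b) = v_p(a) − v_p(b): v_13(23/22) = 0 − 0 = 0.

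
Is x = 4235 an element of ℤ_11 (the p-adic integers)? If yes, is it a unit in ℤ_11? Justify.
x ∈ ℤ_11 but not a unit; v_11(x) = 2 > 0

ℤ_11 = {x ∈ ℚ_11 : v_11(x) ≥ 0} and ℤ_11^× = {x ∈ ℤ_11 : v_11(x) = 0}. Here v_11(4235) = v_11(num) − v_11(den) = 2; compare against these criteria.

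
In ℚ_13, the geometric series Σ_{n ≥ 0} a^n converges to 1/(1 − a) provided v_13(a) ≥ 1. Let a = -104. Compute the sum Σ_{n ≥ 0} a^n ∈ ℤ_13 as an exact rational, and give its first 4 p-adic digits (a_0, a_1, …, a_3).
Σ a^n = 1/(1 − a) = 1/105;  first 4 digits = (1, 5, 11, 12)

v_13(a) = 1 ≥ 1, so the series converges in ℤ_13 to 1/(1 − a) = 1/(1 − (-104)) = 1/105. Expand this rational in ℤ_13: compute digits iteratively via d_i = x_i mod 13, x_{i+1} = (x_i − d_i)/13. The first 4 digits are (1, 5, 11, 12).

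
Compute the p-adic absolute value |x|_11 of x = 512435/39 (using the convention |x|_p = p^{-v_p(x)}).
|512435/39|_11 = 1/14641

Step 1 — compute v_11(x) by factoring powers of 11 out of the numerator and denominator: v_11(512435/39) = 4. Step 2 — apply |x|_p = p^{-v_p(x)} = 11^{-4} = 1/14641.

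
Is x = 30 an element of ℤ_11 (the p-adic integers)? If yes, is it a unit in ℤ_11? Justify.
x ∈ ℤ_11^× (unit); v_11(x) = 0

ℤ_11 = {x ∈ ℚ_11 : v_11(x) ≥ 0} and ℤ_11^× = {x ∈ ℤ_11 : v_11(x) = 0}. Here v_11(30) = v_11(num) − v_11(den) = 0; compare against these criteria.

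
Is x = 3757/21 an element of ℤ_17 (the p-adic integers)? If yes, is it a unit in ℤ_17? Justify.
x ∈ ℤ_17 but not a unit; v_17(x) = 2 > 0

ℤ_17 = {x ∈ ℚ_17 : v_17(x) ≥ 0} and ℤ_17^× = {x ∈ ℤ_17 : v_17(x) = 0}. Here v_17(3757/21) = v_17(num) − v_17(den) = 2; compare against these criteria.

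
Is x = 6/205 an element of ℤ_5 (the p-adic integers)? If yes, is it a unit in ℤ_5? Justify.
x ∉ ℤ_5 (v_5(x) = -1 < 0)

ℤ_5 = {x ∈ ℚ_5 : v_5(x) ≥ 0} and ℤ_5^× = {x ∈ ℤ_5 : v_5(x) = 0}. Here v_5(6/205) = v_5(num) − v_5(den) = -1; compare against these criteria.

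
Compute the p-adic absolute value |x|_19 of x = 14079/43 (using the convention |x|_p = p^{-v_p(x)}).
|14079/43|_19 = 1/361

Step 1 — compute v_19(x) by factoring powers of 19 out of the numerator and denominator: v_19(14079/43) = 2. Step 2 — apply |x|_p = p^{-v_p(x)} = 19^{-2} = 1/361.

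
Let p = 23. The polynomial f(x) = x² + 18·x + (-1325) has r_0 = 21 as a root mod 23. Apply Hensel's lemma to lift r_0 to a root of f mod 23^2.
r_1 = 435 (mod 529)

Hensel: r_{i+1} = r_i − f(r_i)·(f′(r_i))^{-1} mod 23^{i+2}, f′(x) = 2x + 18. Iterate:
  r_0 = 21 (mod 23)
  r_1 = 435 (mod 529)
Final: r = 435 satisfies f(r) ≡ 0 mod 23^2.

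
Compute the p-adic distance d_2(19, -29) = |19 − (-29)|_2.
d_2(19, -29) = 1/16

Step 1 — x − y = 19 − (-29) = 48. Step 2 — v_2(48) = 4 (factor: 48 = (2^4 · 3); the sign does not affect v_p). Step 3 — |x − y|_2 = 2^{-4} = 1/16.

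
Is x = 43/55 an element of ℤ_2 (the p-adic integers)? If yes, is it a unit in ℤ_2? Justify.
x ∈ ℤ_2^× (unit); v_2(x) = 0

ℤ_2 = {x ∈ ℚ_2 : v_2(x) ≥ 0} and ℤ_2^× = {x ∈ ℤ_2 : v_2(x) = 0}. Here v_2(43/55) = v_2(num) − v_2(den) = 0; compare against these criteria.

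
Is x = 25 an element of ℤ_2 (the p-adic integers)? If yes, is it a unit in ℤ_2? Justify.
x ∈ ℤ_2^× (unit); v_2(x) = 0

ℤ_2 = {x ∈ ℚ_2 : v_2(x) ≥ 0} and ℤ_2^× = {x ∈ ℤ_2 : v_2(x) = 0}. Here v_2(25) = v_2(num) − v_2(den) = 0; compare against these criteria.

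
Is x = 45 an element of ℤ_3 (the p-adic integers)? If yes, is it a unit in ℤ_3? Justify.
x ∈ ℤ_3 but not a unit; v_3(x) = 2 > 0

ℤ_3 = {x ∈ ℚ_3 : v_3(x) ≥ 0} and ℤ_3^× = {x ∈ ℤ_3 : v_3(x) = 0}. Here v_3(45) = v_3(num) − v_3(den) = 2; compare against these criteria.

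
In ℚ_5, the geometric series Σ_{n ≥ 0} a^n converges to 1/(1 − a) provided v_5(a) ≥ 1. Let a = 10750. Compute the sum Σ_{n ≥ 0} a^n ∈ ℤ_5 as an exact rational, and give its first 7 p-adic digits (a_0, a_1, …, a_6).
Σ a^n = 1/(1 − a) = -1/10749;  first 7 digits = (1, 0, 0, 1, 2, 3, 1)

v_5(a) = 3 ≥ 1, so the series converges in ℤ_5 to 1/(1 − a) = 1/(1 − 10750) = -1/10749. Expand this rational in ℤ_5: compute digits iteratively via d_i = x_i mod 5, x_{i+1} = (x_i − d_i)/5. The first 7 digits are (1, 0, 0, 1, 2, 3, 1).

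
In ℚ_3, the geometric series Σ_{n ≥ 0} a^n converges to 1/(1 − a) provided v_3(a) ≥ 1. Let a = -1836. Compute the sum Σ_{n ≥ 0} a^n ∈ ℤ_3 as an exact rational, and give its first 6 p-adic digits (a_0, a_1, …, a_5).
Σ a^n = 1/(1 − a) = 1/1837;  first 6 digits = (1, 0, 0, 1, 1, 1)

v_3(a) = 3 ≥ 1, so the series converges in ℤ_3 to 1/(1 − a) = 1/(1 − (-1836)) = 1/1837. Expand this rational in ℤ_3: compute digits iteratively via d_i = x_i mod 3, x_{i+1} = (x_i − d_i)/3. The first 6 digits are (1, 0, 0, 1, 1, 1).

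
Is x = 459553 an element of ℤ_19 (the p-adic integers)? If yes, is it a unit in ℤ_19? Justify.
x ∈ ℤ_19 but not a unit; v_19(x) = 3 > 0

ℤ_19 = {x ∈ ℚ_19 : v_19(x) ≥ 0} and ℤ_19^× = {x ∈ ℤ_19 : v_19(x) = 0}. Here v_19(459553) = v_19(num) − v_19(den) = 3; compare against these criteria.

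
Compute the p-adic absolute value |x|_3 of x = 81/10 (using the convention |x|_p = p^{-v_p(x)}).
|81/10|_3 = 1/81

Step 1 — compute v_3(x) by factoring powers of 3 out of the numerator and denominator: v_3(81/10) = 4. Step 2 — apply |x|_p = p^{-v_p(x)} = 3^{-4} = 1/81.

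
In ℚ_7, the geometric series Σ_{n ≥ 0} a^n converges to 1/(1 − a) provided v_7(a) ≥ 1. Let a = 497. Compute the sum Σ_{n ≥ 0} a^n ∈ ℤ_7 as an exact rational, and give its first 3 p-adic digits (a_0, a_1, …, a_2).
Σ a^n = 1/(1 − a) = -1/496;  first 3 digits = (1, 1, 4)

v_7(a) = 1 ≥ 1, so the series converges in ℤ_7 to 1/(1 − a) = 1/(1 − 497) = -1/496. Expand this rational in ℤ_7: compute digits iteratively via d_i = x_i mod 7, x_{i+1} = (x_i − d_i)/7. The first 3 digits are (1, 1, 4).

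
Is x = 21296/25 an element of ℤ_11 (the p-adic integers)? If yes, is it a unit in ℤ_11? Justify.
x ∈ ℤ_11 but not a unit; v_11(x) = 3 > 0

ℤ_11 = {x ∈ ℚ_11 : v_11(x) ≥ 0} and ℤ_11^× = {x ∈ ℤ_11 : v_11(x) = 0}. Here v_11(21296/25) = v_11(num) − v_11(den) = 3; compare against these criteria.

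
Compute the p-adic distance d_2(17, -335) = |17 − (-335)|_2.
d_2(17, -335) = 1/32

Step 1 — x − y = 17 − (-335) = 352. Step 2 — v_2(352) = 5 (factor: 352 = (2^5 · 11); the sign does not affect v_p). Step 3 — |x − y|_2 = 2^{-5} = 1/32.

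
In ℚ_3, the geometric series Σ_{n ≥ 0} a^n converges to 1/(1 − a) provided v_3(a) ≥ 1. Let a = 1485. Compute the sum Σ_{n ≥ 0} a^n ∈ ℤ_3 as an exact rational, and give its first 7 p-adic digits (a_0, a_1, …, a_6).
Σ a^n = 1/(1 − a) = -1/1484;  first 7 digits = (1, 0, 0, 1, 0, 0, 0)

v_3(a) = 3 ≥ 1, so the series converges in ℤ_3 to 1/(1 − a) = 1/(1 − 1485) = -1/1484. Expand this rational in ℤ_3: compute digits iteratively via d_i = x_i mod 3, x_{i+1} = (x_i − d_i)/3. The first 7 digits are (1, 0, 0, 1, 0, 0, 0).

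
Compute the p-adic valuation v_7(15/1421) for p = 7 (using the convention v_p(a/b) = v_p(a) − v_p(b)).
v_7(15/1421) = -2

Factor powers of 7 from the numerator and denominator of the reduced fraction: 15 = 7^0 · 15 and 1421 = 7^2 · 29. Apply v_p(a/b) = v_p(a) − v_p(b): v_7(15/1421) = 0 − 2 = -2.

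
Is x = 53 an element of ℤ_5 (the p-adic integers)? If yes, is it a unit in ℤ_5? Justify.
x ∈ ℤ_5^× (unit); v_5(x) = 0

ℤ_5 = {x ∈ ℚ_5 : v_5(x) ≥ 0} and ℤ_5^× = {x ∈ ℤ_5 : v_5(x) = 0}. Here v_5(53) = v_5(num) − v_5(den) = 0; compare against these criteria.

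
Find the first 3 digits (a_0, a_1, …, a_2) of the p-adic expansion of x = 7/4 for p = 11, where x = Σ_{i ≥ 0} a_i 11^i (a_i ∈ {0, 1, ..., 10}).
(a_0, …, a_2) = (10, 2, 8)

v_11(7/4) = 0 (numerator and denominator both coprime to 11), so x ∈ ℤ_11^×. Compute digits iteratively via a_i = x_i mod 11, x_{i+1} = (x_i − a_i)/11, with x_0 = x:
  x_0 = 7/4;  a_0 = 10;  x_1 = (x_0 − 10)/11 = -3/4
  x_1 = -3/4;  a_1 = 2;  x_2 = (x_1 − 2)/11 = -1/4
  x_2 = -1/4;  a_2 = 8;  x_3 = (x_2 − 8)/11 = -3/4
Digits: (10, 2, 8).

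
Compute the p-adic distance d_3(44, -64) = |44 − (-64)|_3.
d_3(44, -64) = 1/27

Step 1 — x − y = 44 − (-64) = 108. Step 2 — v_3(108) = 3 (factor: 108 = (3^3 · 4); the sign does not affect v_p). Step 3 — |x − y|_3 = 3^{-3} = 1/27.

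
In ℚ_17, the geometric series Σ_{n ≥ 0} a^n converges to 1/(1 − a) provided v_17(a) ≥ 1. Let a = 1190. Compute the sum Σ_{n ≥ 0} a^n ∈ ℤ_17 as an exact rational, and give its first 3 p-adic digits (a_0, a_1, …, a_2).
Σ a^n = 1/(1 − a) = -1/1189;  first 3 digits = (1, 2, 8)

v_17(a) = 1 ≥ 1, so the series converges in ℤ_17 to 1/(1 − a) = 1/(1 − 1190) = -1/1189. Expand this rational in ℤ_17: compute digits iteratively via d_i = x_i mod 17, x_{i+1} = (x_i − d_i)/17. The first 3 digits are (1, 2, 8).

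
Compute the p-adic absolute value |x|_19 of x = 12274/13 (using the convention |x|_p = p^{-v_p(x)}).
|12274/13|_19 = 1/361

Step 1 — compute v_19(x) by factoring powers of 19 out of the numerator and denominator: v_19(12274/13) = 2. Step 2 — apply |x|_p = p^{-v_p(x)} = 19^{-2} = 1/361.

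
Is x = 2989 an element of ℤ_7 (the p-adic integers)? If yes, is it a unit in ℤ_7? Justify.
x ∈ ℤ_7 but not a unit; v_7(x) = 2 > 0

ℤ_7 = {x ∈ ℚ_7 : v_7(x) ≥ 0} and ℤ_7^× = {x ∈ ℤ_7 : v_7(x) = 0}. Here v_7(2989) = v_7(num) − v_7(den) = 2; compare against these criteria.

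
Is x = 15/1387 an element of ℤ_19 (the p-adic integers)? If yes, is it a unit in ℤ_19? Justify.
x ∉ ℤ_19 (v_19(x) = -1 < 0)

ℤ_19 = {x ∈ ℚ_19 : v_19(x) ≥ 0} and ℤ_19^× = {x ∈ ℤ_19 : v_19(x) = 0}. Here v_19(15/1387) = v_19(num) − v_19(den) = -1; compare against these criteria.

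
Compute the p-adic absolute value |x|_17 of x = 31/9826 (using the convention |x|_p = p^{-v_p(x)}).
|31/9826|_17 = 4913

Step 1 — compute v_17(x) by factoring powers of 17 out of the numerator and denominator: v_17(31/9826) = -3. Step 2 — apply |x|_p = p^{-v_p(x)} = 17^{3} = 4913.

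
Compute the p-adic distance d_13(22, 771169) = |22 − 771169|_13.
d_13(22, 771169) = 1/28561

Step 1 — x − y = 22 − 771169 = -771147. Step 2 — v_13(-771147) = 4 (factor: -771147 = −(13^4 · 27); the sign does not affect v_p). Step 3 — |x − y|_13 = 13^{-4} = 1/28561.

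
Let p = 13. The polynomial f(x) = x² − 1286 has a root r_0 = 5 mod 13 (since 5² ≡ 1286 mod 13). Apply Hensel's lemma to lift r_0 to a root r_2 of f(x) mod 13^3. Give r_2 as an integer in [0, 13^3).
r_2 = 1162 (mod 2197)

Hensel's recurrence: r_{i+1} = r_i − f(r_i)·(f′(r_i))^{-1} mod 13^{i+2}, with f′(x) = 2x. Iterate:
  r_0 = 5 (mod 13)
  r_1 = 148 (mod 169)
  r_2 = 1162 (mod 2197)
Final: r_2 = 1162, and one checks f(r_2) ≡ 0 mod 13^3.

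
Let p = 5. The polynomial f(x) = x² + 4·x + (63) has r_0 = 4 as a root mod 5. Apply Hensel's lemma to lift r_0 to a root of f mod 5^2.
r_1 = 19 (mod 25)

Hensel: r_{i+1} = r_i − f(r_i)·(f′(r_i))^{-1} mod 5^{i+2}, f′(x) = 2x + 4. Iterate:
  r_0 = 4 (mod 5)
  r_1 = 19 (mod 25)
Final: r = 19 satisfies f(r) ≡ 0 mod 5^2.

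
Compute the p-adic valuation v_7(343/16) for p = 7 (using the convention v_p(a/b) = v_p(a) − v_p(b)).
v_7(343/16) = 3

Factor powers of 7 from the numerator and denominator of the reduced fraction: 343 = 7^3 · 1 and 16 = 7^0 · 16. Apply v_p(a/b) = v_p(a) − v_p(b): v_7(343/16) = 3 − 0 = 3.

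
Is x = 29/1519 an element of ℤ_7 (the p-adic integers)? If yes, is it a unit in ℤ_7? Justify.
x ∉ ℤ_7 (v_7(x) = -2 < 0)

ℤ_7 = {x ∈ ℚ_7 : v_7(x) ≥ 0} and ℤ_7^× = {x ∈ ℤ_7 : v_7(x) = 0}. Here v_7(29/1519) = v_7(num) − v_7(den) = -2; compare against these criteria.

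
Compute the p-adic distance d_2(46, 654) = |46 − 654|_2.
d_2(46, 654) = 1/32

Step 1 — x − y = 46 − 654 = -608. Step 2 — v_2(-608) = 5 (factor: -608 = −(2^5 · 19); the sign does not affect v_p). Step 3 — |x − y|_2 = 2^{-5} = 1/32.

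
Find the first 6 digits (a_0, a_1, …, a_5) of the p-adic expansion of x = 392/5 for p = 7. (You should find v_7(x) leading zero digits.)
(a_0, …, a_5) = (0, 0, 3, 4, 5, 2)

v_7(392/5) = 2, so a_0 = ... = a_1 = 0. Factor out: x = 7^2 · u with u = 8/5 a unit in ℤ_7. Expand u iteratively via a_{v+i} = u_i mod 7, u_{i+1} = (u_i − a_{v+i})/7:
  u_0 = 8/5;  a_2 = 3;  u_1 = (u_0 − 3)/7 = -1/5
  u_1 = -1/5;  a_3 = 4;  u_2 = (u_1 − 4)/7 = -3/5
  u_2 = -3/5;  a_4 = 5;  u_3 = (u_2 − 5)/7 = -4/5
  u_3 = -4/5;  a_5 = 2;  u_4 = (u_3 − 2)/7 = -2/5
Digits: (0, 0, 3, 4, 5, 2).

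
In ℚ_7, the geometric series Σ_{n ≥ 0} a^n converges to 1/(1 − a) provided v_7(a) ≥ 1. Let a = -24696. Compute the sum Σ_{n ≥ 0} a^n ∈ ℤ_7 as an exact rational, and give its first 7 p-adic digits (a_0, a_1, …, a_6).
Σ a^n = 1/(1 − a) = 1/24697;  first 7 digits = (1, 0, 0, 5, 3, 5, 3)

v_7(a) = 3 ≥ 1, so the series converges in ℤ_7 to 1/(1 − a) = 1/(1 − (-24696)) = 1/24697. Expand this rational in ℤ_7: compute digits iteratively via d_i = x_i mod 7, x_{i+1} = (x_i − d_i)/7. The first 7 digits are (1, 0, 0, 5, 3, 5, 3).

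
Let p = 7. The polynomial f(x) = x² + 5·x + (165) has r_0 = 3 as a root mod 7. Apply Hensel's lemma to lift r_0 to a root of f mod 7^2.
r_1 = 17 (mod 49)

Hensel: r_{i+1} = r_i − f(r_i)·(f′(r_i))^{-1} mod 7^{i+2}, f′(x) = 2x + 5. Iterate:
  r_0 = 3 (mod 7)
  r_1 = 17 (mod 49)
Final: r = 17 satisfies f(r) ≡ 0 mod 7^2.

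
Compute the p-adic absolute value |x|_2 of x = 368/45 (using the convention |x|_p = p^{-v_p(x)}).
|368/45|_2 = 1/16

Step 1 — compute v_2(x) by factoring powers of 2 out of the numerator and denominator: v_2(368/45) = 4. Step 2 — apply |x|_p = p^{-v_p(x)} = 2^{-4} = 1/16.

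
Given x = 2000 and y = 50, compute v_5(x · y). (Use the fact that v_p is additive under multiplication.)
v_5(100000) = 5

v_p(x) = 3 (factor: 2000 = 5^3 · 16); v_p(y) = 2 (factor: 50 = 5^2 · 2). Additivity: v_p(xy) = v_p(x) + v_p(y) = 3 + 2 = 5. (Direct check: xy = 100000 = 5^5 · (32).)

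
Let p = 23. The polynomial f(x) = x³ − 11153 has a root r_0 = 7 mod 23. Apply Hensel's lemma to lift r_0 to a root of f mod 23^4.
r_3 = 195116 (mod 279841)

Hensel: r_{i+1} = r_i − f(r_i)/f′(r_i) mod 23^{i+2}, where f′(x) = 3x². Iterate:
  r_0 = 7 (mod 23)
  r_1 = 444 (mod 529)
  r_2 = 444 (mod 12167)
  r_3 = 195116 (mod 279841)
Final: r = 195116 with f(r) ≡ 0 mod 23^4.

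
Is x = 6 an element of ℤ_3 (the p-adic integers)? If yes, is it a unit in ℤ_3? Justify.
x ∈ ℤ_3 but not a unit; v_3(x) = 1 > 0

ℤ_3 = {x ∈ ℚ_3 : v_3(x) ≥ 0} and ℤ_3^× = {x ∈ ℤ_3 : v_3(x) = 0}. Here v_3(6) = v_3(num) − v_3(den) = 1; compare against these criteria.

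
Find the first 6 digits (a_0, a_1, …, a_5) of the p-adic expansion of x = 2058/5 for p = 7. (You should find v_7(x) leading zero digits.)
(a_0, …, a_5) = (0, 0, 0, 4, 1, 4)

v_7(2058/5) = 3, so a_0 = ... = a_2 = 0. Factor out: x = 7^3 · u with u = 6/5 a unit in ℤ_7. Expand u iteratively via a_{v+i} = u_i mod 7, u_{i+1} = (u_i − a_{v+i})/7:
  u_0 = 6/5;  a_3 = 4;  u_1 = (u_0 − 4)/7 = -2/5
  u_1 = -2/5;  a_4 = 1;  u_2 = (u_1 − 1)/7 = -1/5
  u_2 = -1/5;  a_5 = 4;  u_3 = (u_2 − 4)/7 = -3/5
Digits: (0, 0, 0, 4, 1, 4).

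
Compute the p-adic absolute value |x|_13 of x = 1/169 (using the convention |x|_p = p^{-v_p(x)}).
|1/169|_13 = 169

Step 1 — compute v_13(x) by factoring powers of 13 out of the numerator and denominator: v_13(1/169) = -2. Step 2 — apply |x|_p = p^{-v_p(x)} = 13^{2} = 169.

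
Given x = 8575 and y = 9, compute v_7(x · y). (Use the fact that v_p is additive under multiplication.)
v_7(77175) = 3

v_p(x) = 3 (factor: 8575 = 7^3 · 25); v_p(y) = 0 (factor: 9 = 7^0 · 9). Additivity: v_p(xy) = v_p(x) + v_p(y) = 3 + 0 = 3. (Direct check: xy = 77175 = 7^3 · (225).)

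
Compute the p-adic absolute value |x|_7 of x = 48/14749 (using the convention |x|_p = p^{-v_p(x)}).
|48/14749|_7 = 343

Step 1 — compute v_7(x) by factoring powers of 7 out of the numerator and denominator: v_7(48/14749) = -3. Step 2 — apply |x|_p = p^{-v_p(x)} = 7^{3} = 343.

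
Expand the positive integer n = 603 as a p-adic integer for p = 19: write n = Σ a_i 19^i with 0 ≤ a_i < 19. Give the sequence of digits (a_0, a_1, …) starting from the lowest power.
(a_0, a_1, …) = (14, 12, 1)

Repeated division by 19 gives the digits low-to-high: 603 = 14 + 12·19^1 + 1·19^2. Digit sequence: (14, 12, 1).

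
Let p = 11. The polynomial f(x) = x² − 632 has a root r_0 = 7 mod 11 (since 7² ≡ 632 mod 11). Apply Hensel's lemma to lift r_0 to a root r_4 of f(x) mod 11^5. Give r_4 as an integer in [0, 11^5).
r_4 = 118620 (mod 161051)

Hensel's recurrence: r_{i+1} = r_i − f(r_i)·(f′(r_i))^{-1} mod 11^{i+2}, with f′(x) = 2x. Iterate:
  r_0 = 7 (mod 11)
  r_1 = 40 (mod 121)
  r_2 = 161 (mod 1331)
  r_3 = 1492 (mod 14641)
  r_4 = 118620 (mod 161051)
Final: r_4 = 118620, and one checks f(r_4) ≡ 0 mod 11^5.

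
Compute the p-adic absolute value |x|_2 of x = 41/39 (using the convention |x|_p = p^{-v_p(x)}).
|41/39|_2 = 1

Step 1 — compute v_2(x) by factoring powers of 2 out of the numerator and denominator: v_2(41/39) = 0. Step 2 — apply |x|_p = p^{-v_p(x)} = 2^{0} = 1.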